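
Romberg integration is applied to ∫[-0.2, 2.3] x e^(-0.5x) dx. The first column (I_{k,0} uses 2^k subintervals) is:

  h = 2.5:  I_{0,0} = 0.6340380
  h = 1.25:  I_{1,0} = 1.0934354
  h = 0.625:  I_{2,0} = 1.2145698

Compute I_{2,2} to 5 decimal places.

Richardson extrapolation on the trapezoidal column (denominator 4−1=3):
I_{1,1} = 1.0934354 + (1.0934354 − 0.6340380)/3 = 1.2465679
I_{2,1} = (4·1.2145698 − 1.0934354) / 3 = 1.2549479
I_{2,2} = (16·1.2549479 − 1.2465679) / 15 = 1.2555066

1.25551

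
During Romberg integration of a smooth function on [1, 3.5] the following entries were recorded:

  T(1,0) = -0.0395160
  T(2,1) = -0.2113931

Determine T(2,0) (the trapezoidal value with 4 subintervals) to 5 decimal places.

From T(2,1) = (4·T(2,0) − T(1,0))/3, solve for T(2,0):
4·T(2,0) = 3·(-0.2113931) + (-0.0395160) = -0.6736953
T(2,0) = -0.1684238

-0.16842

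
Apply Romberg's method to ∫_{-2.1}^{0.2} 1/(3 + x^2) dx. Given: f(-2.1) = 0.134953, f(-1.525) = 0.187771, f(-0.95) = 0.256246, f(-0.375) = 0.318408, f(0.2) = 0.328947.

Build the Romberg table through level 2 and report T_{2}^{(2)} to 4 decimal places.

0.5755

T_{0}^{(0)} (trapezoid, 1 panel, h=2.3000): 0.533485
T_{1}^{(0)} (trapezoid, 2 panels, h=1.1500): 0.561425
T_{2}^{(0)} (trapezoid, 4 panels, h=0.5750): 0.571766
T_{1}^{(1)} = 0.561425 + (0.561425 − 0.533485)/3 = 0.570738
T_{2}^{(1)} = 0.571766 + (0.571766 − 0.561425)/3 = 0.575213
T_{2}^{(2)} = 0.575213 + (0.575213 − 0.570738)/15 = 0.575511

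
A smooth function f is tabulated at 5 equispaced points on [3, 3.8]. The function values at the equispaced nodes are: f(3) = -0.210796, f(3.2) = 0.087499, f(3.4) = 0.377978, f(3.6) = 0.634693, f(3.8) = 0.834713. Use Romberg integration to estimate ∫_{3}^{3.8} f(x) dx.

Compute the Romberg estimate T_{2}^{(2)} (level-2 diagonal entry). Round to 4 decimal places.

0.2846

T_{0}^{(0)} (trapezoid, 1 panel, h=0.8000): 0.249567
T_{1}^{(0)} (trapezoid, 2 panels, h=0.4000): 0.275975
T_{2}^{(0)} (trapezoid, 4 panels, h=0.2000): 0.282426
T_{1}^{(1)} = 0.275975 + (0.275975 − 0.249567)/3 = 0.284778
T_{2}^{(1)} = 0.282426 + (0.282426 − 0.275975)/3 = 0.284576
T_{2}^{(2)} = 0.284576 + (0.284576 − 0.284778)/15 = 0.284563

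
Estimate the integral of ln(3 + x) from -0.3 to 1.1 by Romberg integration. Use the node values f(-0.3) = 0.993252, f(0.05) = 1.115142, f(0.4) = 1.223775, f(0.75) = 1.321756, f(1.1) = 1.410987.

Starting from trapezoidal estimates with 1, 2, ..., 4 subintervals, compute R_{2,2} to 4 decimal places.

1.7033

R_{0,0} (trapezoid, 1 panel, h=1.4000): 1.682967
R_{1,0} (trapezoid, 2 panels, h=0.7000): 1.698126
R_{2,0} (trapezoid, 4 panels, h=0.3500): 1.701977
R_{1,1} = 1.698126 + (1.698126 − 1.682967)/3 = 1.703179
R_{2,1} = 1.701977 + (1.701977 − 1.698126)/3 = 1.703261
R_{2,2} = 1.703261 + (1.703261 − 1.703179)/15 = 1.703266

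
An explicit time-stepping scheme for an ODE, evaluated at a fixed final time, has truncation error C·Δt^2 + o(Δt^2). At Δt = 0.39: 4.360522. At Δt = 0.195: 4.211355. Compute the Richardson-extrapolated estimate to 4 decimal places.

The leading error scales as Δt^2; refining by a factor of 2 reduces it by 2^2 = 4.
Extrapolated value = (4·A(Δt/2) − A(Δt)) / (4 − 1)
= (4·4.211355 − 4.360522) / 3
= 12.484898 / 3 = 4.161633

4.1616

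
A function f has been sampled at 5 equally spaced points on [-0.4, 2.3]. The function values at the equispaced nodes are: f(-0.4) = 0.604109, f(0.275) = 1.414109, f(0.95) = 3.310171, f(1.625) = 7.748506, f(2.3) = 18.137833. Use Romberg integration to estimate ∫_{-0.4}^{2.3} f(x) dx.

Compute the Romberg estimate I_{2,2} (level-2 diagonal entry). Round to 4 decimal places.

13.9236

I_{0,0} (trapezoid, 1 panel, h=2.7000): 25.301622
I_{1,0} (trapezoid, 2 panels, h=1.3500): 17.119542
I_{2,0} (trapezoid, 4 panels, h=0.6750): 14.744536
I_{1,1} = 17.119542 + (17.119542 − 25.301622)/3 = 14.392182
I_{2,1} = 14.744536 + (14.744536 − 17.119542)/3 = 13.952867
I_{2,2} = 13.952867 + (13.952867 − 14.392182)/15 = 13.923579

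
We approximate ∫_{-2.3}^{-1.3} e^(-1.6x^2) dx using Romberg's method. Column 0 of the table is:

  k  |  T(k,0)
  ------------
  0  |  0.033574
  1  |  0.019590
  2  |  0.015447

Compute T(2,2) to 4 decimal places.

Richardson extrapolation on the trapezoidal column (denominator 4−1=3):
T(1,1) = (4·0.019590 − 0.033574) / 3 = 0.014929
T(2,1) = 0.015447 + (0.015447 − 0.019590)/3 = 0.014066
T(2,2) = (16·0.014066 − 0.014929) / 15 = 0.014008
(Column j=1 coincides with Simpson's rule on the same nodes.)

0.0140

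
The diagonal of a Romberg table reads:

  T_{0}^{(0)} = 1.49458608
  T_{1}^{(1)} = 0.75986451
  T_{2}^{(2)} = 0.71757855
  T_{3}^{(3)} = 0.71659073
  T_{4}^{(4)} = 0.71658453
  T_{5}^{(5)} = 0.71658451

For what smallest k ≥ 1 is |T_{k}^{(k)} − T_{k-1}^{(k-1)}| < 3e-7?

k = 5

|T_{1}^{(1)} − T_{0}^{(0)}| = 0.73472157 ≥ 3e-7
|T_{2}^{(2)} − T_{1}^{(1)}| = 0.04228596 ≥ 3e-7
|T_{3}^{(3)} − T_{2}^{(2)}| = 0.00098782 ≥ 3e-7
|T_{4}^{(4)} − T_{3}^{(3)}| = 0.00000620 ≥ 3e-7
|T_{5}^{(5)} − T_{4}^{(4)}| = 0.00000002 < 3e-7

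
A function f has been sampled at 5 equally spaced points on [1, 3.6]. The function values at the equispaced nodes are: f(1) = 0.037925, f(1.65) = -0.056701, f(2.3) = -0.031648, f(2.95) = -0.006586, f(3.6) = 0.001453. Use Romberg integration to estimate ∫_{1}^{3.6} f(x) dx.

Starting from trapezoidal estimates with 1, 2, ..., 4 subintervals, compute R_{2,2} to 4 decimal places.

-0.0615

R_{0,0} (trapezoid, 1 panel, h=2.6000): 0.051191
R_{1,0} (trapezoid, 2 panels, h=1.3000): -0.015547
R_{2,0} (trapezoid, 4 panels, h=0.6500): -0.048910
R_{1,1} = -0.015547 + (-0.015547 − 0.051191)/3 = -0.037793
R_{2,1} = -0.048910 + (-0.048910 − (-0.015547))/3 = -0.060031
R_{2,2} = -0.060031 + (-0.060031 − (-0.037793))/15 = -0.061514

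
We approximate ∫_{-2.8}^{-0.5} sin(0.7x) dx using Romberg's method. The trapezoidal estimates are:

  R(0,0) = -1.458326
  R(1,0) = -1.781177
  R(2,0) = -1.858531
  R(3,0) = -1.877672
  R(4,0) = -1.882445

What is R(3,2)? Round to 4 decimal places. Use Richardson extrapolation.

Richardson extrapolation on the trapezoidal column (denominator 4−1=3):
R(2,1) = (4·(-1.858531) − (-1.781177)) / 3 = -1.884316
R(3,1) = -1.877672 + (-1.877672 − (-1.858531))/3 = -1.884052
R(3,2) = (16·(-1.884052) − (-1.884316)) / 15 = -1.884034

-1.8840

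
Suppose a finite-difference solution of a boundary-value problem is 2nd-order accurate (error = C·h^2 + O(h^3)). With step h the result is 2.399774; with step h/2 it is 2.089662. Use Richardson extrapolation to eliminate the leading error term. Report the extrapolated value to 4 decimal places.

The leading error scales as h^2; refining by a factor of 2 reduces it by 2^2 = 4.
Extrapolated value = (4·A(h/2) − A(h)) / (4 − 1)
= (4·2.089662 − 2.399774) / 3
= 5.958874 / 3 = 1.986291

1.9863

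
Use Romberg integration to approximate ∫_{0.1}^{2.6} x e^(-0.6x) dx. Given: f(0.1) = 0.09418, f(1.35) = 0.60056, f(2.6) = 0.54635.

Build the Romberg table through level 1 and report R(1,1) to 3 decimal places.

1.268

R(0,0) (trapezoid, 1 panel, h=2.5000): 0.80066
R(1,0) (trapezoid, 2 panels, h=1.2500): 1.15103
R(1,1) = 1.15103 + (1.15103 − 0.80066)/3 = 1.26782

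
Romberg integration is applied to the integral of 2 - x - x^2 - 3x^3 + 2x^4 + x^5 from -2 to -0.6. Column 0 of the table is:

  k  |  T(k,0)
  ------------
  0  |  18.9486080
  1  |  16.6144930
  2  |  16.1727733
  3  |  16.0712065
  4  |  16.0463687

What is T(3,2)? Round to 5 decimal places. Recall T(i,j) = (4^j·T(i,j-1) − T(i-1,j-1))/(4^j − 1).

Richardson extrapolation on the trapezoidal column (denominator 4−1=3):
T(2,1) = (4·16.1727733 − 16.6144930) / 3 = 16.0255334
T(3,1) = (4·16.0712065 − 16.1727733) / 3 = 16.0373509
T(3,2) = (16·16.0373509 − 16.0255334) / 15 = 16.0381387

16.03814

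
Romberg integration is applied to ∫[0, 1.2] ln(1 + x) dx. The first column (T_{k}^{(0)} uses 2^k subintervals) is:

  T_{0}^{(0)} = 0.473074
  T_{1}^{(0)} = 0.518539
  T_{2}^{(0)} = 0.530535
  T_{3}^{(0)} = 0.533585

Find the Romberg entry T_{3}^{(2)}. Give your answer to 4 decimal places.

Richardson extrapolation on the trapezoidal column (denominator 4−1=3):
T_{2}^{(1)} = (4·0.530535 − 0.518539) / 3 = 0.534534
T_{3}^{(1)} = (4·0.533585 − 0.530535) / 3 = 0.534602
T_{3}^{(2)} = 0.534602 + (0.534602 − 0.534534)/15 = 0.534607
(Column j=1 coincides with Simpson's rule on the same nodes.)

0.5346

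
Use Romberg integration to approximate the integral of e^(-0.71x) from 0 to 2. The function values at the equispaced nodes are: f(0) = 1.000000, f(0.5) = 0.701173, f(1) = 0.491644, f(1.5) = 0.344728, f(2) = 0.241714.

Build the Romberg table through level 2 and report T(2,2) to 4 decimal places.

T(0,0) (trapezoid, 1 panel, h=2.0000): 1.241714
T(1,0) (trapezoid, 2 panels, h=1.0000): 1.112501
T(2,0) (trapezoid, 4 panels, h=0.5000): 1.079201
T(1,1) = 1.112501 + (1.112501 − 1.241714)/3 = 1.069430
T(2,1) = 1.079201 + (1.079201 − 1.112501)/3 = 1.068101
T(2,2) = 1.068101 + (1.068101 − 1.069430)/15 = 1.068012

1.0680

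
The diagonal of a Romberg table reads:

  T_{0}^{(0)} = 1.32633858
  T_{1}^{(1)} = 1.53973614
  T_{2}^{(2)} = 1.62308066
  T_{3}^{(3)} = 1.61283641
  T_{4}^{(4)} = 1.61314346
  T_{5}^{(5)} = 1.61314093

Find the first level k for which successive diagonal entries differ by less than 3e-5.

|T_{1}^{(1)} − T_{0}^{(0)}| = 0.21339756 ≥ 3e-5
|T_{2}^{(2)} − T_{1}^{(1)}| = 0.08334452 ≥ 3e-5
|T_{3}^{(3)} − T_{2}^{(2)}| = 0.01024425 ≥ 3e-5
|T_{4}^{(4)} − T_{3}^{(3)}| = 0.00030705 ≥ 3e-5
|T_{5}^{(5)} − T_{4}^{(4)}| = 0.00000253 < 3e-5

k = 5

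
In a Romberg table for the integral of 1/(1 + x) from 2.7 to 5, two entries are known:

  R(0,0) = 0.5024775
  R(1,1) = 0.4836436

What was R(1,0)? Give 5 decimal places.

0.48835

From R(1,1) = (4·R(1,0) − R(0,0))/3, solve for R(1,0):
4·R(1,0) = 3·0.4836436 + 0.5024775 = 1.9534083
R(1,0) = 0.4883521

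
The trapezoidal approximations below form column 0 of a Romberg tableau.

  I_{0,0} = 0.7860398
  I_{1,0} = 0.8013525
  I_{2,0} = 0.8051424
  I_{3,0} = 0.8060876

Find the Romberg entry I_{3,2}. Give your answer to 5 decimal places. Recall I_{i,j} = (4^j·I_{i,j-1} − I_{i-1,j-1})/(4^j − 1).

Richardson extrapolation on the trapezoidal column (denominator 4−1=3):
I_{2,1} = (4·0.8051424 − 0.8013525) / 3 = 0.8064057
I_{3,1} = 0.8060876 + (0.8060876 − 0.8051424)/3 = 0.8064027
I_{3,2} = (16·0.8064027 − 0.8064057) / 15 = 0.8064025

0.80640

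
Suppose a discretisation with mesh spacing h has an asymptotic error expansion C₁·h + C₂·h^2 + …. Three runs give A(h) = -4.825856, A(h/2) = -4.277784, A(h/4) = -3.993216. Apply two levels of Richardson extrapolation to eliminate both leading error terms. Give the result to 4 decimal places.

-3.7016

First eliminate the h term (factor 2^1 = 2):
  B₁ = (2·(-4.277784) − (-4.825856))/1 = -3.729712
  B₂ = (2·(-3.993216) − (-4.277784))/1 = -3.708648
Then eliminate the h^2 term (factor 2^2 = 4):
  (4·(-3.708648) − (-3.729712))/3 = -3.701627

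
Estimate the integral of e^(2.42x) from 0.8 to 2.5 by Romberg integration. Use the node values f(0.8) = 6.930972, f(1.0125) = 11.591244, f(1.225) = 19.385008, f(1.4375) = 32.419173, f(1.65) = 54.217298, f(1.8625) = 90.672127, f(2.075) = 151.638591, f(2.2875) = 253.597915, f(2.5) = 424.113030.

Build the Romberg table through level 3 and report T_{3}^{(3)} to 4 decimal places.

T_{0}^{(0)} (trapezoid, 1 panel, h=1.7000): 366.387402
T_{1}^{(0)} (trapezoid, 2 panels, h=0.8500): 229.278404
T_{2}^{(0)} (trapezoid, 4 panels, h=0.4250): 187.324232
T_{3}^{(0)} (trapezoid, 8 panels, h=0.2125): 176.171713
T_{1}^{(1)} = 229.278404 + (229.278404 − 366.387402)/3 = 183.575405
T_{2}^{(1)} = 187.324232 + (187.324232 − 229.278404)/3 = 173.339508
T_{3}^{(1)} = 176.171713 + (176.171713 − 187.324232)/3 = 172.454207
T_{2}^{(2)} = 173.339508 + (173.339508 − 183.575405)/15 = 172.657115
T_{3}^{(2)} = 172.454207 + (172.454207 − 173.339508)/15 = 172.395187
T_{3}^{(3)} = 172.395187 + (172.395187 − 172.657115)/63 = 172.391029

172.3910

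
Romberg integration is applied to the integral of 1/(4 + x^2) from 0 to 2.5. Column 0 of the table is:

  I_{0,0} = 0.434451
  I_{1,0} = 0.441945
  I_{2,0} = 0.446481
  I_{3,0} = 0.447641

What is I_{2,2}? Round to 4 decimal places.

Richardson extrapolation on the trapezoidal column (denominator 4−1=3):
I_{1,1} = 0.441945 + (0.441945 − 0.434451)/3 = 0.444443
I_{2,1} = 0.446481 + (0.446481 − 0.441945)/3 = 0.447993
I_{2,2} = (16·0.447993 − 0.444443) / 15 = 0.448230
(Column j=1 coincides with Simpson's rule on the same nodes.)

0.4482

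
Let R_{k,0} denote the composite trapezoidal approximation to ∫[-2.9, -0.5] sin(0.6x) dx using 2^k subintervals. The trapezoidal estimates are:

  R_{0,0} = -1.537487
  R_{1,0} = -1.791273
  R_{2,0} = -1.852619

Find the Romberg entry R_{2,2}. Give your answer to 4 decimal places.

R_{1,1} = (4·(-1.791273) − (-1.537487)) / 3 = -1.875868
R_{2,1} = (4·(-1.852619) − (-1.791273)) / 3 = -1.873068
R_{2,2} = -1.873068 + (-1.873068 − (-1.875868))/15 = -1.872881

-1.8729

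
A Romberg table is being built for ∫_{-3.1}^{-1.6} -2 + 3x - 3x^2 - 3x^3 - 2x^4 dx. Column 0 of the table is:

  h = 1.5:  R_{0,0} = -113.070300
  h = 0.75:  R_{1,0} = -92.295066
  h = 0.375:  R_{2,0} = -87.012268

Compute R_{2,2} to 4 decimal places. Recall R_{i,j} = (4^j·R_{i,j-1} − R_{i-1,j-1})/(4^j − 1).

-85.2434

Richardson extrapolation on the trapezoidal column (denominator 4−1=3):
R_{1,1} = -92.295066 + (-92.295066 − (-113.070300))/3 = -85.369988
R_{2,1} = (4·(-87.012268) − (-92.295066)) / 3 = -85.251335
R_{2,2} = -85.251335 + (-85.251335 − (-85.369988))/15 = -85.243425
(Column j=1 coincides with Simpson's rule on the same nodes.)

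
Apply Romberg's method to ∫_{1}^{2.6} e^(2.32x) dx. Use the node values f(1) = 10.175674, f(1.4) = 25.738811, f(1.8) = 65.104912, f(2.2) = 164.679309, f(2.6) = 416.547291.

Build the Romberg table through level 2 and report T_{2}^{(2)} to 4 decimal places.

T_{0}^{(0)} (trapezoid, 1 panel, h=1.6000): 341.378372
T_{1}^{(0)} (trapezoid, 2 panels, h=0.8000): 222.773116
T_{2}^{(0)} (trapezoid, 4 panels, h=0.4000): 187.553806
T_{1}^{(1)} = 222.773116 + (222.773116 − 341.378372)/3 = 183.238031
T_{2}^{(1)} = 187.553806 + (187.553806 − 222.773116)/3 = 175.814036
T_{2}^{(2)} = 175.814036 + (175.814036 − 183.238031)/15 = 175.319103

175.3191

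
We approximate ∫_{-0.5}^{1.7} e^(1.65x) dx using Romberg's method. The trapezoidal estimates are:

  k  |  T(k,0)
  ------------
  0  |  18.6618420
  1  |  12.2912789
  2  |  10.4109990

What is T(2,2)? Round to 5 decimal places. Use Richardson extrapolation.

9.75867

T(1,1) = (4·12.2912789 − 18.6618420) / 3 = 10.1677579
T(2,1) = 10.4109990 + (10.4109990 − 12.2912789)/3 = 9.7842390
T(2,2) = (16·9.7842390 − 10.1677579) / 15 = 9.7586711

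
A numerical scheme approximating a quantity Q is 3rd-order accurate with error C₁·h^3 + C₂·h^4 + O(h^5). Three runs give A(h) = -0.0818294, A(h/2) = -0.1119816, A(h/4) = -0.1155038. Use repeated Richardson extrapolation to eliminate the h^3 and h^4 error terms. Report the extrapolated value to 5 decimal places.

First eliminate the h^3 term (factor 2^3 = 8):
  B₁ = (8·(-0.1119816) − (-0.0818294))/7 = -0.1162891
  B₂ = (8·(-0.1155038) − (-0.1119816))/7 = -0.1160070
Then eliminate the h^4 term (factor 2^4 = 16):
  (16·(-0.1160070) − (-0.1162891))/15 = -0.1159882

-0.11599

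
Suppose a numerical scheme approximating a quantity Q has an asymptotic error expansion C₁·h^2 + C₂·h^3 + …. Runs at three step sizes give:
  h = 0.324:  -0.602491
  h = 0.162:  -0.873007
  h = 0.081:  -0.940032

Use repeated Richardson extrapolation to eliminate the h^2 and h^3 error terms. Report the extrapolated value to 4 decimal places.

-0.9623

First eliminate the h^2 term (factor 2^2 = 4):
  B₁ = (4·(-0.873007) − (-0.602491))/3 = -0.963179
  B₂ = (4·(-0.940032) − (-0.873007))/3 = -0.962374
Then eliminate the h^3 term (factor 2^3 = 8):
  (8·(-0.962374) − (-0.963179))/7 = -0.962259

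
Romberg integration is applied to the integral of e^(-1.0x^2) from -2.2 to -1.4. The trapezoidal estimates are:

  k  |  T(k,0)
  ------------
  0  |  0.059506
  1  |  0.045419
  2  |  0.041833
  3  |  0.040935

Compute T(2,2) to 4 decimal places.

0.0406

Richardson extrapolation on the trapezoidal column (denominator 4−1=3):
T(1,1) = 0.045419 + (0.045419 − 0.059506)/3 = 0.040723
T(2,1) = (4·0.041833 − 0.045419) / 3 = 0.040638
T(2,2) = 0.040638 + (0.040638 − 0.040723)/15 = 0.040632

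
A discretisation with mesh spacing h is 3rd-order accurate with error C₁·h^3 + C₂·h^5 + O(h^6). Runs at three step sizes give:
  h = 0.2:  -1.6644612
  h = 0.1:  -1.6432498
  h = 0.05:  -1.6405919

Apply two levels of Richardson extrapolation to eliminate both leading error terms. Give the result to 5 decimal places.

-1.64021

First eliminate the h^3 term (factor 2^3 = 8):
  B₁ = (8·(-1.6432498) − (-1.6644612))/7 = -1.6402196
  B₂ = (8·(-1.6405919) − (-1.6432498))/7 = -1.6402122
Then eliminate the h^5 term (factor 2^5 = 32):
  (32·(-1.6402122) − (-1.6402196))/31 = -1.6402120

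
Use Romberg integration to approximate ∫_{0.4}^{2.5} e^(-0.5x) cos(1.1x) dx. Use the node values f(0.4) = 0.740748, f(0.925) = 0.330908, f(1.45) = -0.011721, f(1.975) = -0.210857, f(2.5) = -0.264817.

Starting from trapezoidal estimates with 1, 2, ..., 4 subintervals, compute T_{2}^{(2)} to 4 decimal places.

T_{0}^{(0)} (trapezoid, 1 panel, h=2.1000): 0.499728
T_{1}^{(0)} (trapezoid, 2 panels, h=1.0500): 0.237557
T_{2}^{(0)} (trapezoid, 4 panels, h=0.5250): 0.181805
T_{1}^{(1)} = 0.237557 + (0.237557 − 0.499728)/3 = 0.150167
T_{2}^{(1)} = 0.181805 + (0.181805 − 0.237557)/3 = 0.163221
T_{2}^{(2)} = 0.163221 + (0.163221 − 0.150167)/15 = 0.164091

0.1641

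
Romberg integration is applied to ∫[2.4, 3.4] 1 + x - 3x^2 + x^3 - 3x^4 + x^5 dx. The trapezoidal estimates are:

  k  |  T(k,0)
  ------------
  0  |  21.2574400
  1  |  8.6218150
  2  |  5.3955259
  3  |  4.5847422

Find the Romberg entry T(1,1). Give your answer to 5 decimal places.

4.40994

Richardson extrapolation on the trapezoidal column (denominator 4−1=3):
T(1,1) = 8.6218150 + (8.6218150 − 21.2574400)/3 = 4.4099400
(Column j=1 coincides with Simpson's rule on the same nodes.)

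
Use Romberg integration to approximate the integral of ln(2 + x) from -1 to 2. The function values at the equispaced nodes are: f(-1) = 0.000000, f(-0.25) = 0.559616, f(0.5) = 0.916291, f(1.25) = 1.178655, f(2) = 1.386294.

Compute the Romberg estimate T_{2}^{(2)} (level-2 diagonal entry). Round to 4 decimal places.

2.5441

T_{0}^{(0)} (trapezoid, 1 panel, h=3.0000): 2.079441
T_{1}^{(0)} (trapezoid, 2 panels, h=1.5000): 2.414157
T_{2}^{(0)} (trapezoid, 4 panels, h=0.7500): 2.510782
T_{1}^{(1)} = 2.414157 + (2.414157 − 2.079441)/3 = 2.525729
T_{2}^{(1)} = 2.510782 + (2.510782 − 2.414157)/3 = 2.542990
T_{2}^{(2)} = 2.542990 + (2.542990 − 2.525729)/15 = 2.544141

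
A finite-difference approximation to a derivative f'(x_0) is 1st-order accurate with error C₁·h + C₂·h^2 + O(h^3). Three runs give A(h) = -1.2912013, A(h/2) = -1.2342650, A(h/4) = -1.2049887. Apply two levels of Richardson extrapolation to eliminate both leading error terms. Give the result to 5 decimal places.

First eliminate the h term (factor 2^1 = 2):
  B₁ = (2·(-1.2342650) − (-1.2912013))/1 = -1.1773287
  B₂ = (2·(-1.2049887) − (-1.2342650))/1 = -1.1757124
Then eliminate the h^2 term (factor 2^2 = 4):
  (4·(-1.1757124) − (-1.1773287))/3 = -1.1751736

-1.17517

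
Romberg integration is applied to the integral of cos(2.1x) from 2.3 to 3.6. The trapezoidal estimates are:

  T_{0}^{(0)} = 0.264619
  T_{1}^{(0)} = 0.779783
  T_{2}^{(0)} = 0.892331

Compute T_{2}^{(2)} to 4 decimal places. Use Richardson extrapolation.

T_{1}^{(1)} = (4·0.779783 − 0.264619) / 3 = 0.951504
T_{2}^{(1)} = (4·0.892331 − 0.779783) / 3 = 0.929847
T_{2}^{(2)} = 0.929847 + (0.929847 − 0.951504)/15 = 0.928403

0.9284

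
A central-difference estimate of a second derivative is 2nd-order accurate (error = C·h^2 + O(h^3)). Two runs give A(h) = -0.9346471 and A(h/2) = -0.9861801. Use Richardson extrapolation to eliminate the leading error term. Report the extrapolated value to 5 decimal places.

The leading error scales as h^2; refining by a factor of 2 reduces it by 2^2 = 4.
Extrapolated value = (4·A(h/2) − A(h)) / (4 − 1)
= (4·(-0.9861801) − (-0.9346471)) / 3
= -3.0100733 / 3 = -1.0033578

-1.00336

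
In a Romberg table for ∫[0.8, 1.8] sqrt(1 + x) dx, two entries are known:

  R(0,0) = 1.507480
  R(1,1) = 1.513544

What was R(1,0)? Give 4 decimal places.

1.5120

From R(1,1) = (4·R(1,0) − R(0,0))/3, solve for R(1,0):
4·R(1,0) = 3·1.513544 + 1.507480 = 6.048112
R(1,0) = 1.512028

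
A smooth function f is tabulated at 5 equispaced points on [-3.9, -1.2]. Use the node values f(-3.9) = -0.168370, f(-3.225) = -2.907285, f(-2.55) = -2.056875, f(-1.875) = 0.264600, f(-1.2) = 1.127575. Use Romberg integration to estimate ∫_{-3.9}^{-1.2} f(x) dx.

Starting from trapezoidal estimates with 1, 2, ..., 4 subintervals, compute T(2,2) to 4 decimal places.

-3.0760

T(0,0) (trapezoid, 1 panel, h=2.7000): 1.294927
T(1,0) (trapezoid, 2 panels, h=1.3500): -2.129318
T(2,0) (trapezoid, 4 panels, h=0.6750): -2.848471
T(1,1) = -2.129318 + (-2.129318 − 1.294927)/3 = -3.270733
T(2,1) = -2.848471 + (-2.848471 − (-2.129318))/3 = -3.088189
T(2,2) = -3.088189 + (-3.088189 − (-3.270733))/15 = -3.076019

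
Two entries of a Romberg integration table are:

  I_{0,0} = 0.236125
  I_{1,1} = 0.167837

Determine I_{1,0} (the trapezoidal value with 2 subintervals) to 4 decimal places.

0.1849

From I_{1,1} = (4·I_{1,0} − I_{0,0})/3, solve for I_{1,0}:
4·I_{1,0} = 3·0.167837 + 0.236125 = 0.739636
I_{1,0} = 0.184909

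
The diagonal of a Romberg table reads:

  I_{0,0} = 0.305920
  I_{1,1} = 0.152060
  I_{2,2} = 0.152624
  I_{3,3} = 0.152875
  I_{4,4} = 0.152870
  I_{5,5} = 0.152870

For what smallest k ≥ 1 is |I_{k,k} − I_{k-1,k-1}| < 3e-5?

|I_{1,1} − I_{0,0}| = 0.153860 ≥ 3e-5
|I_{2,2} − I_{1,1}| = 0.000564 ≥ 3e-5
|I_{3,3} − I_{2,2}| = 0.000251 ≥ 3e-5
|I_{4,4} − I_{3,3}| = 0.000005 < 3e-5

k = 4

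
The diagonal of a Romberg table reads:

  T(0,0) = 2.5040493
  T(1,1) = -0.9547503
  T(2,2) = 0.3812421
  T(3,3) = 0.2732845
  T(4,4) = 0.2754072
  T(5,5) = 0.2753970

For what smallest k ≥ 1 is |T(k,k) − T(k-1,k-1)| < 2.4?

|T(1,1) − T(0,0)| = 3.4587996 ≥ 2.4
|T(2,2) − T(1,1)| = 1.3359924 < 2.4

k = 2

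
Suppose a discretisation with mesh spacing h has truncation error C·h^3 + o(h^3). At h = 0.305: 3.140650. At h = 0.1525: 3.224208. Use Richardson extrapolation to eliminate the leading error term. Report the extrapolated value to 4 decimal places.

The leading error scales as h^3; refining by a factor of 2 reduces it by 2^3 = 8.
Extrapolated value = (8·A(h/2) − A(h)) / (8 − 1)
= (8·3.224208 − 3.140650) / 7
= 22.653014 / 7 = 3.236145

3.2361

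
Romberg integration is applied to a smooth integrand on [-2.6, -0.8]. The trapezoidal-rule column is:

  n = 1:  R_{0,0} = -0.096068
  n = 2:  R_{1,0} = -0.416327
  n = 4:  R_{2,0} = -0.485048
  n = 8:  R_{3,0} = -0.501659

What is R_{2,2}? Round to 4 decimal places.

-0.5069

R_{1,1} = -0.416327 + (-0.416327 − (-0.096068))/3 = -0.523080
R_{2,1} = -0.485048 + (-0.485048 − (-0.416327))/3 = -0.507955
R_{2,2} = -0.507955 + (-0.507955 − (-0.523080))/15 = -0.506947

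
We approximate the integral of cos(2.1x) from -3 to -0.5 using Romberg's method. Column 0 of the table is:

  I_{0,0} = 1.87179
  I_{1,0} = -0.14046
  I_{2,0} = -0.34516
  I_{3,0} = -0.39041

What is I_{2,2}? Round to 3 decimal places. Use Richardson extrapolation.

Richardson extrapolation on the trapezoidal column (denominator 4−1=3):
I_{1,1} = (4·(-0.14046) − 1.87179) / 3 = -0.81121
I_{2,1} = (4·(-0.34516) − (-0.14046)) / 3 = -0.41339
I_{2,2} = -0.41339 + (-0.41339 − (-0.81121))/15 = -0.38687

-0.387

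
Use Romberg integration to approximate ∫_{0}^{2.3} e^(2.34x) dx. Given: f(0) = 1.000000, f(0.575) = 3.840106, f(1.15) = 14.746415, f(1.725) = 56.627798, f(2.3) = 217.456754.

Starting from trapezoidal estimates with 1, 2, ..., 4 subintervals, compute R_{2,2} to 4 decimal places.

R_{0,0} (trapezoid, 1 panel, h=2.3000): 251.225267
R_{1,0} (trapezoid, 2 panels, h=1.1500): 142.571011
R_{2,0} (trapezoid, 4 panels, h=0.5750): 106.054550
R_{1,1} = 142.571011 + (142.571011 − 251.225267)/3 = 106.352926
R_{2,1} = 106.054550 + (106.054550 − 142.571011)/3 = 93.882396
R_{2,2} = 93.882396 + (93.882396 − 106.352926)/15 = 93.051027

93.0510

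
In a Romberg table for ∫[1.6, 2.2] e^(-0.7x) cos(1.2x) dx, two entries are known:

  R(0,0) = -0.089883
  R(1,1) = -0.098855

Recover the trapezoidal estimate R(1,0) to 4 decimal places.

-0.0966

From R(1,1) = (4·R(1,0) − R(0,0))/3, solve for R(1,0):
4·R(1,0) = 3·(-0.098855) + (-0.089883) = -0.386448
R(1,0) = -0.096612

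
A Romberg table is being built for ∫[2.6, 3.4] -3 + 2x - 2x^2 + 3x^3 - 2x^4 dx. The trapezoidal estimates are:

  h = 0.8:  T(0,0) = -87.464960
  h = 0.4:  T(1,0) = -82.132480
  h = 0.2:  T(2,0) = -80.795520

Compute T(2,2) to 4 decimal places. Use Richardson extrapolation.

-80.3495

T(1,1) = (4·(-82.132480) − (-87.464960)) / 3 = -80.354987
T(2,1) = (4·(-80.795520) − (-82.132480)) / 3 = -80.349867
T(2,2) = -80.349867 + (-80.349867 − (-80.354987))/15 = -80.349526
(Column j=1 coincides with Simpson's rule on the same nodes.)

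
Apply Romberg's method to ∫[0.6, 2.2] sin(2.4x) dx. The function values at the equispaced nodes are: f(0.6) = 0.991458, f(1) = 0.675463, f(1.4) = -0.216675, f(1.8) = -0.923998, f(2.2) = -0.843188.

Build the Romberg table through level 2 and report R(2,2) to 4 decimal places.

-0.1692

R(0,0) (trapezoid, 1 panel, h=1.6000): 0.118616
R(1,0) (trapezoid, 2 panels, h=0.8000): -0.114032
R(2,0) (trapezoid, 4 panels, h=0.4000): -0.156430
R(1,1) = -0.114032 + (-0.114032 − 0.118616)/3 = -0.191581
R(2,1) = -0.156430 + (-0.156430 − (-0.114032))/3 = -0.170563
R(2,2) = -0.170563 + (-0.170563 − (-0.191581))/15 = -0.169162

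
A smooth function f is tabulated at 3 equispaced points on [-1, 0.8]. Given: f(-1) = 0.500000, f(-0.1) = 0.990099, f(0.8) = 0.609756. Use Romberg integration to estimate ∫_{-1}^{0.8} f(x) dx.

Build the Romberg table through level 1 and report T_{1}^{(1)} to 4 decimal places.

1.5210

T_{0}^{(0)} (trapezoid, 1 panel, h=1.8000): 0.998780
T_{1}^{(0)} (trapezoid, 2 panels, h=0.9000): 1.390479
T_{1}^{(1)} = 1.390479 + (1.390479 − 0.998780)/3 = 1.521045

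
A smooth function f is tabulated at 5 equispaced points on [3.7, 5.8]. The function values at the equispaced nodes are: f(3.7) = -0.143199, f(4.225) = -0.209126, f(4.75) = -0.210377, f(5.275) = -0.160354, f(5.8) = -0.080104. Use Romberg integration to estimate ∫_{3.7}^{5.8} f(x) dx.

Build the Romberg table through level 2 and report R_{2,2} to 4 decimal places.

-0.3713

R_{0,0} (trapezoid, 1 panel, h=2.1000): -0.234468
R_{1,0} (trapezoid, 2 panels, h=1.0500): -0.338130
R_{2,0} (trapezoid, 4 panels, h=0.5250): -0.363042
R_{1,1} = -0.338130 + (-0.338130 − (-0.234468))/3 = -0.372684
R_{2,1} = -0.363042 + (-0.363042 − (-0.338130))/3 = -0.371346
R_{2,2} = -0.371346 + (-0.371346 − (-0.372684))/15 = -0.371257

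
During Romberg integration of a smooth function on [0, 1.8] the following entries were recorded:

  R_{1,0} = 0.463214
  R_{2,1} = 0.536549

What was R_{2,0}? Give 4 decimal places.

0.5182

From R_{2,1} = (4·R_{2,0} − R_{1,0})/3, solve for R_{2,0}:
4·R_{2,0} = 3·0.536549 + 0.463214 = 2.072861
R_{2,0} = 0.518215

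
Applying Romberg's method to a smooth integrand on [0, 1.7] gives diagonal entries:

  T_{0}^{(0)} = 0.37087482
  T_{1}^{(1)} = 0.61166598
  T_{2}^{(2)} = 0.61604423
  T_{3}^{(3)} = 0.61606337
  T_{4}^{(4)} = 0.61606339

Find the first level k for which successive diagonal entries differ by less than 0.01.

|T_{1}^{(1)} − T_{0}^{(0)}| = 0.24079116 ≥ 0.01
|T_{2}^{(2)} − T_{1}^{(1)}| = 0.00437825 < 0.01

k = 2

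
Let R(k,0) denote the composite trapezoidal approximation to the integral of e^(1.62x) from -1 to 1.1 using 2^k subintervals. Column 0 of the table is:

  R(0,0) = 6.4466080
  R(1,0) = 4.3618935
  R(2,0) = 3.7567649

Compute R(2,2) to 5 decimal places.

Richardson extrapolation on the trapezoidal column (denominator 4−1=3):
R(1,1) = (4·4.3618935 − 6.4466080) / 3 = 3.6669887
R(2,1) = (4·3.7567649 − 4.3618935) / 3 = 3.5550554
R(2,2) = (16·3.5550554 − 3.6669887) / 15 = 3.5475932

3.54759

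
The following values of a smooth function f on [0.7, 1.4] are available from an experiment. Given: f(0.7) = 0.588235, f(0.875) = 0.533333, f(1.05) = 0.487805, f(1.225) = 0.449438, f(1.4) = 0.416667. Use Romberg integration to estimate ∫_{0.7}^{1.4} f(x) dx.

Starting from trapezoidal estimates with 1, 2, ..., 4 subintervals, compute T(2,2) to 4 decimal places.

0.3448

T(0,0) (trapezoid, 1 panel, h=0.7000): 0.351716
T(1,0) (trapezoid, 2 panels, h=0.3500): 0.346590
T(2,0) (trapezoid, 4 panels, h=0.1750): 0.345280
T(1,1) = 0.346590 + (0.346590 − 0.351716)/3 = 0.344881
T(2,1) = 0.345280 + (0.345280 − 0.346590)/3 = 0.344843
T(2,2) = 0.344843 + (0.344843 − 0.344881)/15 = 0.344840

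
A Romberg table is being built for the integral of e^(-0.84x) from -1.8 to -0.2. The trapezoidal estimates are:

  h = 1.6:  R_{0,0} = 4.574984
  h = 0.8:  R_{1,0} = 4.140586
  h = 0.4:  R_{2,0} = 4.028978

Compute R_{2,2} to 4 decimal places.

Richardson extrapolation on the trapezoidal column (denominator 4−1=3):
R_{1,1} = 4.140586 + (4.140586 − 4.574984)/3 = 3.995787
R_{2,1} = 4.028978 + (4.028978 − 4.140586)/3 = 3.991775
R_{2,2} = 3.991775 + (3.991775 − 3.995787)/15 = 3.991508
(Column j=1 coincides with Simpson's rule on the same nodes.)

3.9915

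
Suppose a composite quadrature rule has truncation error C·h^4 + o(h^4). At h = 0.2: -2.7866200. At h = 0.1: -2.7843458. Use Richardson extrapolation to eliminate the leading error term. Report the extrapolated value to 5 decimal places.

-2.78419

Extrapolated value = (16·A(h/2) − A(h)) / (16 − 1)
= (16·(-2.7843458) − (-2.7866200)) / 15
= -41.7629128 / 15 = -2.7841942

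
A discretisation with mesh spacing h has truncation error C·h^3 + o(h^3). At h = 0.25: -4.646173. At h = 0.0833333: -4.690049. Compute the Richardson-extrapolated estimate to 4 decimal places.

The leading error scales as h^3; refining by a factor of 3 reduces it by 3^3 = 27.
Extrapolated value = (27·A(h/3) − A(h)) / (27 − 1)
= (27·(-4.690049) − (-4.646173)) / 26
= -121.985150 / 26 = -4.691737

-4.6917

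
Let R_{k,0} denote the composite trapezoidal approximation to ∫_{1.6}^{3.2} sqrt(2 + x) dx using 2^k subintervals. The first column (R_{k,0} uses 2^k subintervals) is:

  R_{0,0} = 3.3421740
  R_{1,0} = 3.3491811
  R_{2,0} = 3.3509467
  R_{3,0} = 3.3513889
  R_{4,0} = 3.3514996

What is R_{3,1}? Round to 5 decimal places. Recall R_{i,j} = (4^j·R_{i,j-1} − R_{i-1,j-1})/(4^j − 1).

3.35154

R_{3,1} = 3.3513889 + (3.3513889 − 3.3509467)/3 = 3.3515363
(Column j=1 coincides with Simpson's rule on the same nodes.)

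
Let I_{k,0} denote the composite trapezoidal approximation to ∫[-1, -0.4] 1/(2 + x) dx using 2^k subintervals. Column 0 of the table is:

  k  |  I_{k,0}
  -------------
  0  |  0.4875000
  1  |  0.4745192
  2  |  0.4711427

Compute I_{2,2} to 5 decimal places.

0.47001

Richardson extrapolation on the trapezoidal column (denominator 4−1=3):
I_{1,1} = (4·0.4745192 − 0.4875000) / 3 = 0.4701923
I_{2,1} = 0.4711427 + (0.4711427 − 0.4745192)/3 = 0.4700172
I_{2,2} = 0.4700172 + (0.4700172 − 0.4701923)/15 = 0.4700055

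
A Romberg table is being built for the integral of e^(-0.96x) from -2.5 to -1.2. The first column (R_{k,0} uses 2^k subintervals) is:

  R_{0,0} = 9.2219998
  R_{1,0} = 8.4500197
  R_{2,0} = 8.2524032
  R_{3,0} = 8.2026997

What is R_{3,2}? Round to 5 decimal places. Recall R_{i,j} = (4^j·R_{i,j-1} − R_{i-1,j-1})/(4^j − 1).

8.18611

Richardson extrapolation on the trapezoidal column (denominator 4−1=3):
R_{2,1} = 8.2524032 + (8.2524032 − 8.4500197)/3 = 8.1865310
R_{3,1} = (4·8.2026997 − 8.2524032) / 3 = 8.1861319
R_{3,2} = (16·8.1861319 − 8.1865310) / 15 = 8.1861053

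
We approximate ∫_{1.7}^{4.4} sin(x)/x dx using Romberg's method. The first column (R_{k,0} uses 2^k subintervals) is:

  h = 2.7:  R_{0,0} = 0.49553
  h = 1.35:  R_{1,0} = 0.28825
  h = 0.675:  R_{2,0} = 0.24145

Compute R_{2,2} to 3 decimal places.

Richardson extrapolation on the trapezoidal column (denominator 4−1=3):
R_{1,1} = (4·0.28825 − 0.49553) / 3 = 0.21916
R_{2,1} = 0.24145 + (0.24145 − 0.28825)/3 = 0.22585
R_{2,2} = 0.22585 + (0.22585 − 0.21916)/15 = 0.22630

0.226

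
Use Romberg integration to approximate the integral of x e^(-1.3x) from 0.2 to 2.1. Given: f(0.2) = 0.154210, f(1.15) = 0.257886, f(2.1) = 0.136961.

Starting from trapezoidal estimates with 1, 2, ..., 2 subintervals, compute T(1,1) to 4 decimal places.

T(0,0) (trapezoid, 1 panel, h=1.9000): 0.276612
T(1,0) (trapezoid, 2 panels, h=0.9500): 0.383298
T(1,1) = 0.383298 + (0.383298 − 0.276612)/3 = 0.418860

0.4189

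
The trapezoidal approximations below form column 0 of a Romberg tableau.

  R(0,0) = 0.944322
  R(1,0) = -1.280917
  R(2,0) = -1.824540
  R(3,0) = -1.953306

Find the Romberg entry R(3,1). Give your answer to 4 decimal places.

Richardson extrapolation on the trapezoidal column (denominator 4−1=3):
R(3,1) = (4·(-1.953306) − (-1.824540)) / 3 = -1.996228

-1.9962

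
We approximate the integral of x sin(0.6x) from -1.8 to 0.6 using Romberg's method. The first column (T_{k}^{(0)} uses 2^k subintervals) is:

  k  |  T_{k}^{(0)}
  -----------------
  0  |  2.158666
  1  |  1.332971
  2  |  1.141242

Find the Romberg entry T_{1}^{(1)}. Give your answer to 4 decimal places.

1.0577

T_{1}^{(1)} = 1.332971 + (1.332971 − 2.158666)/3 = 1.057739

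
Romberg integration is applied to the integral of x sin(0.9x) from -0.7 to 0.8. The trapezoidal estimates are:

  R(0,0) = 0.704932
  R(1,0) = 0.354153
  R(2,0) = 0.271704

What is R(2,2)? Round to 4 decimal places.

0.2447

Richardson extrapolation on the trapezoidal column (denominator 4−1=3):
R(1,1) = 0.354153 + (0.354153 − 0.704932)/3 = 0.237227
R(2,1) = 0.271704 + (0.271704 − 0.354153)/3 = 0.244221
R(2,2) = 0.244221 + (0.244221 − 0.237227)/15 = 0.244687
(Column j=1 coincides with Simpson's rule on the same nodes.)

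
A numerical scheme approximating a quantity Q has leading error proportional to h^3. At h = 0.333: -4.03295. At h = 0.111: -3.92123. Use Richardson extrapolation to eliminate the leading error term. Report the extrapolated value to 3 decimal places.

The leading error scales as h^3; refining by a factor of 3 reduces it by 3^3 = 27.
Extrapolated value = (27·A(h/3) − A(h)) / (27 − 1)
= (27·(-3.92123) − (-4.03295)) / 26
= -101.84026 / 26 = -3.91693

-3.917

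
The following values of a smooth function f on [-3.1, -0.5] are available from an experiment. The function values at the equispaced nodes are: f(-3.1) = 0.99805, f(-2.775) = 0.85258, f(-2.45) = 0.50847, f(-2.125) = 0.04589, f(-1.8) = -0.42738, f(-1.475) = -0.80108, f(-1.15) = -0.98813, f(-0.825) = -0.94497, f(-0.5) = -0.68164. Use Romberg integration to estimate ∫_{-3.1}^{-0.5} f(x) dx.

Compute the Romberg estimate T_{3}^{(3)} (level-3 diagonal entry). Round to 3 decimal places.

-0.529

T_{0}^{(0)} (trapezoid, 1 panel, h=2.6000): 0.41133
T_{1}^{(0)} (trapezoid, 2 panels, h=1.3000): -0.34993
T_{2}^{(0)} (trapezoid, 4 panels, h=0.6500): -0.48674
T_{3}^{(0)} (trapezoid, 8 panels, h=0.3250): -0.51883
T_{1}^{(1)} = -0.34993 + (-0.34993 − 0.41133)/3 = -0.60368
T_{2}^{(1)} = -0.48674 + (-0.48674 − (-0.34993))/3 = -0.53234
T_{3}^{(1)} = -0.51883 + (-0.51883 − (-0.48674))/3 = -0.52953
T_{2}^{(2)} = -0.53234 + (-0.53234 − (-0.60368))/15 = -0.52758
T_{3}^{(2)} = -0.52953 + (-0.52953 − (-0.53234))/15 = -0.52934
T_{3}^{(3)} = -0.52934 + (-0.52934 − (-0.52758))/63 = -0.52937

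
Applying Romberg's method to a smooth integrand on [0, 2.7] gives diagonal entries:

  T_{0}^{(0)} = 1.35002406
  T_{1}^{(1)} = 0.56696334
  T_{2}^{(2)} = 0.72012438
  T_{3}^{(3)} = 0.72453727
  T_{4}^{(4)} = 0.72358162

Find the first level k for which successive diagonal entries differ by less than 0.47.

|T_{1}^{(1)} − T_{0}^{(0)}| = 0.78306072 ≥ 0.47
|T_{2}^{(2)} − T_{1}^{(1)}| = 0.15316104 < 0.47

k = 2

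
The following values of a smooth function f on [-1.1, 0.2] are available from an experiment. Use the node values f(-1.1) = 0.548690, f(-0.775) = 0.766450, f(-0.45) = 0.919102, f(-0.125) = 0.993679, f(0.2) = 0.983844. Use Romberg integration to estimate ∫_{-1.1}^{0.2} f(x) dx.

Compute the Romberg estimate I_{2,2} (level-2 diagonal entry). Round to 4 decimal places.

I_{0,0} (trapezoid, 1 panel, h=1.3000): 0.996147
I_{1,0} (trapezoid, 2 panels, h=0.6500): 1.095490
I_{2,0} (trapezoid, 4 panels, h=0.3250): 1.119787
I_{1,1} = 1.095490 + (1.095490 − 0.996147)/3 = 1.128604
I_{2,1} = 1.119787 + (1.119787 − 1.095490)/3 = 1.127886
I_{2,2} = 1.127886 + (1.127886 − 1.128604)/15 = 1.127838

1.1278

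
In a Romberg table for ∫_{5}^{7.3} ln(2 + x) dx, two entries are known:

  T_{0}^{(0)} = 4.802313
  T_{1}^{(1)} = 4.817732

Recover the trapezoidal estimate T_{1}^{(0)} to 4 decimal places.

4.8139

From T_{1}^{(1)} = (4·T_{1}^{(0)} − T_{0}^{(0)})/3, solve for T_{1}^{(0)}:
4·T_{1}^{(0)} = 3·4.817732 + 4.802313 = 19.255509
T_{1}^{(0)} = 4.813877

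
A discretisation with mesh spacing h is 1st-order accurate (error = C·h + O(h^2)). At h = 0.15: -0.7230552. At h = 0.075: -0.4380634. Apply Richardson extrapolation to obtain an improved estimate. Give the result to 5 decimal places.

-0.15307

The leading error scales as h; refining by a factor of 2 reduces it by 2^1 = 2.
Extrapolated value = (2·A(h/2) − A(h)) / (2 − 1)
= (2·(-0.4380634) − (-0.7230552)) / 1
= -0.1530716 / 1 = -0.1530716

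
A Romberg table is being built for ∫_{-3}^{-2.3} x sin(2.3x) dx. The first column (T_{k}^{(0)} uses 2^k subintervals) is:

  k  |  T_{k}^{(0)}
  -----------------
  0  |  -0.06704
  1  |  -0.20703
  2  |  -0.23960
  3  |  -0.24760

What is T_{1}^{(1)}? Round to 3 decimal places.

T_{1}^{(1)} = (4·(-0.20703) − (-0.06704)) / 3 = -0.25369

-0.254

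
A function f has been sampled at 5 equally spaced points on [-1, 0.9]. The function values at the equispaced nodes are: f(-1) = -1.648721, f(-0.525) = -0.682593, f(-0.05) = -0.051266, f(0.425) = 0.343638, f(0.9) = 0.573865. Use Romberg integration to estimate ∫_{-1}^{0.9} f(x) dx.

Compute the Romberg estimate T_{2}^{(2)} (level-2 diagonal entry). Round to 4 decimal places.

-0.4008

T_{0}^{(0)} (trapezoid, 1 panel, h=1.9000): -1.021113
T_{1}^{(0)} (trapezoid, 2 panels, h=0.9500): -0.559259
T_{2}^{(0)} (trapezoid, 4 panels, h=0.4750): -0.440633
T_{1}^{(1)} = -0.559259 + (-0.559259 − (-1.021113))/3 = -0.405308
T_{2}^{(1)} = -0.440633 + (-0.440633 − (-0.559259))/3 = -0.401091
T_{2}^{(2)} = -0.401091 + (-0.401091 − (-0.405308))/15 = -0.400810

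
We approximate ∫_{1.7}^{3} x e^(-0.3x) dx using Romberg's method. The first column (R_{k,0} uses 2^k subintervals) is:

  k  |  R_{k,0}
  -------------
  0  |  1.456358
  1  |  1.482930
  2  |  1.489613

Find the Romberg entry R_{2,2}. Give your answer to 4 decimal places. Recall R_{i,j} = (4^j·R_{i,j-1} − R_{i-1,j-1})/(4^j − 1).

1.4918

Richardson extrapolation on the trapezoidal column (denominator 4−1=3):
R_{1,1} = 1.482930 + (1.482930 − 1.456358)/3 = 1.491787
R_{2,1} = 1.489613 + (1.489613 − 1.482930)/3 = 1.491841
R_{2,2} = (16·1.491841 − 1.491787) / 15 = 1.491845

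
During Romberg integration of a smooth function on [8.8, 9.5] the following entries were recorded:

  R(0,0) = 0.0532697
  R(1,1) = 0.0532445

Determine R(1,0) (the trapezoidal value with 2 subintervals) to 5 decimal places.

0.05325

From R(1,1) = (4·R(1,0) − R(0,0))/3, solve for R(1,0):
4·R(1,0) = 3·0.0532445 + 0.0532697 = 0.2130032
R(1,0) = 0.0532508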